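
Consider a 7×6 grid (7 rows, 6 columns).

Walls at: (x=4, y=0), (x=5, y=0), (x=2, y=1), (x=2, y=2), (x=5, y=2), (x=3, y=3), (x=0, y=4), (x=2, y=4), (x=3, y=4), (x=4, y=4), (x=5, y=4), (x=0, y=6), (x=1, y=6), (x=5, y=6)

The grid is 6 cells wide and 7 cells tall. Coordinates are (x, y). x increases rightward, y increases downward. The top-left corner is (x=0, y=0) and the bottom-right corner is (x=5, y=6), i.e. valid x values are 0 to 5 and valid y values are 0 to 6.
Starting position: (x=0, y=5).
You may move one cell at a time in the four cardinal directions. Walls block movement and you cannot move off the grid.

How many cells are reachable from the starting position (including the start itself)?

Answer: Reachable cells: 28

Derivation:
BFS flood-fill from (x=0, y=5):
  Distance 0: (x=0, y=5)
  Distance 1: (x=1, y=5)
  Distance 2: (x=1, y=4), (x=2, y=5)
  Distance 3: (x=1, y=3), (x=3, y=5), (x=2, y=6)
  Distance 4: (x=1, y=2), (x=0, y=3), (x=2, y=3), (x=4, y=5), (x=3, y=6)
  Distance 5: (x=1, y=1), (x=0, y=2), (x=5, y=5), (x=4, y=6)
  Distance 6: (x=1, y=0), (x=0, y=1)
  Distance 7: (x=0, y=0), (x=2, y=0)
  Distance 8: (x=3, y=0)
  Distance 9: (x=3, y=1)
  Distance 10: (x=4, y=1), (x=3, y=2)
  Distance 11: (x=5, y=1), (x=4, y=2)
  Distance 12: (x=4, y=3)
  Distance 13: (x=5, y=3)
Total reachable: 28 (grid has 28 open cells total)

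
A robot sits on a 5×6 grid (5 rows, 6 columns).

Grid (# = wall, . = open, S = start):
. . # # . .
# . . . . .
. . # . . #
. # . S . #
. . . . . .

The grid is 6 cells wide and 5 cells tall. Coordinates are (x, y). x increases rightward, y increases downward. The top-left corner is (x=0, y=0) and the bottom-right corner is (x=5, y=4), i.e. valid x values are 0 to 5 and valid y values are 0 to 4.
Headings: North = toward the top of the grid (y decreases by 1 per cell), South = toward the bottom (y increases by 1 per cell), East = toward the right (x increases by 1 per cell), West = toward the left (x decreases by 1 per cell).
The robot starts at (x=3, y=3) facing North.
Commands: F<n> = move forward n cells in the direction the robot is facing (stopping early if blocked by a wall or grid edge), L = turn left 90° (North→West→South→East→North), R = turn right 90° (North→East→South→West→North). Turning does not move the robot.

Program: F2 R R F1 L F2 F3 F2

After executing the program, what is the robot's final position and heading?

Start: (x=3, y=3), facing North
  F2: move forward 2, now at (x=3, y=1)
  R: turn right, now facing East
  R: turn right, now facing South
  F1: move forward 1, now at (x=3, y=2)
  L: turn left, now facing East
  F2: move forward 1/2 (blocked), now at (x=4, y=2)
  F3: move forward 0/3 (blocked), now at (x=4, y=2)
  F2: move forward 0/2 (blocked), now at (x=4, y=2)
Final: (x=4, y=2), facing East

Answer: Final position: (x=4, y=2), facing East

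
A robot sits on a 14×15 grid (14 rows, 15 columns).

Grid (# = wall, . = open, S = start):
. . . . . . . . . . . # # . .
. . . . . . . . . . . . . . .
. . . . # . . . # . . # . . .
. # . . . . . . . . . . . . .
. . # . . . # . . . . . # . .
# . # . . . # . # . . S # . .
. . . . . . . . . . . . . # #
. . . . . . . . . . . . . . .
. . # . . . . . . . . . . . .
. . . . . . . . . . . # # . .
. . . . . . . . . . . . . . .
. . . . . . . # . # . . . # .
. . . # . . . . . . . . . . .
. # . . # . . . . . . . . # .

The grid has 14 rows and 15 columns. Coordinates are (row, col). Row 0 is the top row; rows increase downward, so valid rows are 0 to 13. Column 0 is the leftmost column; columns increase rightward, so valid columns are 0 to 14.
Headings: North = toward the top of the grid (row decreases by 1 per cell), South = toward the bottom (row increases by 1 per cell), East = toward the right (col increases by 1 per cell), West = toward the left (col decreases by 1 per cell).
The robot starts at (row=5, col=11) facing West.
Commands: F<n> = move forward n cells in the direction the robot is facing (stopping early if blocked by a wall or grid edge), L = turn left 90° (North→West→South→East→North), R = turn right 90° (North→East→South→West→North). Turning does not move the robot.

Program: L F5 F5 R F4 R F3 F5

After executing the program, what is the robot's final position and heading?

Answer: Final position: (row=0, col=7), facing North

Derivation:
Start: (row=5, col=11), facing West
  L: turn left, now facing South
  F5: move forward 3/5 (blocked), now at (row=8, col=11)
  F5: move forward 0/5 (blocked), now at (row=8, col=11)
  R: turn right, now facing West
  F4: move forward 4, now at (row=8, col=7)
  R: turn right, now facing North
  F3: move forward 3, now at (row=5, col=7)
  F5: move forward 5, now at (row=0, col=7)
Final: (row=0, col=7), facing North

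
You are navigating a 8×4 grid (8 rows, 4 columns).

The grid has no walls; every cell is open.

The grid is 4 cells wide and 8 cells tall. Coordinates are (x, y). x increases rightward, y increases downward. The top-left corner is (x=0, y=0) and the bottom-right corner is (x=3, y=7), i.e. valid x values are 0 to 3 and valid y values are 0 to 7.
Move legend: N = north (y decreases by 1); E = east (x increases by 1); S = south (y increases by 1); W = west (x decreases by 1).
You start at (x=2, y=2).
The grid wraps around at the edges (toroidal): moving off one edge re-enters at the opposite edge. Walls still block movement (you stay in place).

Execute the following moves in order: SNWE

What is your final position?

Answer: Final position: (x=2, y=2)

Derivation:
Start: (x=2, y=2)
  S (south): (x=2, y=2) -> (x=2, y=3)
  N (north): (x=2, y=3) -> (x=2, y=2)
  W (west): (x=2, y=2) -> (x=1, y=2)
  E (east): (x=1, y=2) -> (x=2, y=2)
Final: (x=2, y=2)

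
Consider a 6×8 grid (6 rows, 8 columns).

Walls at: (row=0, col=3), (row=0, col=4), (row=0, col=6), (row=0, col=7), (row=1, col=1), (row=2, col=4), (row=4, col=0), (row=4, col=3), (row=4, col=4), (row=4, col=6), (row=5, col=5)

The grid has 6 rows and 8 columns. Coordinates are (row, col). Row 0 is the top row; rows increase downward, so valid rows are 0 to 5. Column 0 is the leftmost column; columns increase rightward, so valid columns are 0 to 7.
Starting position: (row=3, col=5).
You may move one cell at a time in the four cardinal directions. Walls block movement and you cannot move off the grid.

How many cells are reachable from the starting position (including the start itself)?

Answer: Reachable cells: 37

Derivation:
BFS flood-fill from (row=3, col=5):
  Distance 0: (row=3, col=5)
  Distance 1: (row=2, col=5), (row=3, col=4), (row=3, col=6), (row=4, col=5)
  Distance 2: (row=1, col=5), (row=2, col=6), (row=3, col=3), (row=3, col=7)
  Distance 3: (row=0, col=5), (row=1, col=4), (row=1, col=6), (row=2, col=3), (row=2, col=7), (row=3, col=2), (row=4, col=7)
  Distance 4: (row=1, col=3), (row=1, col=7), (row=2, col=2), (row=3, col=1), (row=4, col=2), (row=5, col=7)
  Distance 5: (row=1, col=2), (row=2, col=1), (row=3, col=0), (row=4, col=1), (row=5, col=2), (row=5, col=6)
  Distance 6: (row=0, col=2), (row=2, col=0), (row=5, col=1), (row=5, col=3)
  Distance 7: (row=0, col=1), (row=1, col=0), (row=5, col=0), (row=5, col=4)
  Distance 8: (row=0, col=0)
Total reachable: 37 (grid has 37 open cells total)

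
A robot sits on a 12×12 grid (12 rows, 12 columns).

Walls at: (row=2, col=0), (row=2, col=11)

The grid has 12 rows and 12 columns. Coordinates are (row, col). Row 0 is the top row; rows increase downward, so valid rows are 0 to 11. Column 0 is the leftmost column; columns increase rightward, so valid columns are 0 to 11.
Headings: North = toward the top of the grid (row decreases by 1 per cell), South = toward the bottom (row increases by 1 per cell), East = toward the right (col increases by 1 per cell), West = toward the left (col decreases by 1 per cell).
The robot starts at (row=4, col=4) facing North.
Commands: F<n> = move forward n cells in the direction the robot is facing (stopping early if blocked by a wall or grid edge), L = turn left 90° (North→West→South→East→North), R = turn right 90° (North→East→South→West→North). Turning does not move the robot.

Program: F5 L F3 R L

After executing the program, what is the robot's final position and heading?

Answer: Final position: (row=0, col=1), facing West

Derivation:
Start: (row=4, col=4), facing North
  F5: move forward 4/5 (blocked), now at (row=0, col=4)
  L: turn left, now facing West
  F3: move forward 3, now at (row=0, col=1)
  R: turn right, now facing North
  L: turn left, now facing West
Final: (row=0, col=1), facing West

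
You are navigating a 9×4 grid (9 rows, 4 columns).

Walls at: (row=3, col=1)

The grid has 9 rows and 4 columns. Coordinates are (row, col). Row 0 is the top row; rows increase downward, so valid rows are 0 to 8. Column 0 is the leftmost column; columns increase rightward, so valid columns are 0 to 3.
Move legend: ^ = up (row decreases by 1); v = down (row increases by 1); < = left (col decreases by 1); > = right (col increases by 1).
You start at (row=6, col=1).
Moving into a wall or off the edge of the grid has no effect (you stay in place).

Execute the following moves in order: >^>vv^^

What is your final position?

Start: (row=6, col=1)
  > (right): (row=6, col=1) -> (row=6, col=2)
  ^ (up): (row=6, col=2) -> (row=5, col=2)
  > (right): (row=5, col=2) -> (row=5, col=3)
  v (down): (row=5, col=3) -> (row=6, col=3)
  v (down): (row=6, col=3) -> (row=7, col=3)
  ^ (up): (row=7, col=3) -> (row=6, col=3)
  ^ (up): (row=6, col=3) -> (row=5, col=3)
Final: (row=5, col=3)

Answer: Final position: (row=5, col=3)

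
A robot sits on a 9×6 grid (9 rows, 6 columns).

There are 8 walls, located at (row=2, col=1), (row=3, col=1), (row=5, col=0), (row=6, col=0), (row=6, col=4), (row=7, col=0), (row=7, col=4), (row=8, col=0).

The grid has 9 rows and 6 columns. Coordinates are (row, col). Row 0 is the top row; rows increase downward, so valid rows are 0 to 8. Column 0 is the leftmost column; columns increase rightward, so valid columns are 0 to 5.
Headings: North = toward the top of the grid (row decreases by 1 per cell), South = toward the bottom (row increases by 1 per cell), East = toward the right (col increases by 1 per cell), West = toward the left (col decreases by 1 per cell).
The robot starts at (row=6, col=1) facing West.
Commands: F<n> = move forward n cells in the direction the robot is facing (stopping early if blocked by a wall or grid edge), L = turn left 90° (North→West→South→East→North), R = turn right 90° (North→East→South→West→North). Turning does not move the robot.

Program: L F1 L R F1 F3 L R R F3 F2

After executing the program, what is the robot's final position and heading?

Answer: Final position: (row=8, col=1), facing West

Derivation:
Start: (row=6, col=1), facing West
  L: turn left, now facing South
  F1: move forward 1, now at (row=7, col=1)
  L: turn left, now facing East
  R: turn right, now facing South
  F1: move forward 1, now at (row=8, col=1)
  F3: move forward 0/3 (blocked), now at (row=8, col=1)
  L: turn left, now facing East
  R: turn right, now facing South
  R: turn right, now facing West
  F3: move forward 0/3 (blocked), now at (row=8, col=1)
  F2: move forward 0/2 (blocked), now at (row=8, col=1)
Final: (row=8, col=1), facing West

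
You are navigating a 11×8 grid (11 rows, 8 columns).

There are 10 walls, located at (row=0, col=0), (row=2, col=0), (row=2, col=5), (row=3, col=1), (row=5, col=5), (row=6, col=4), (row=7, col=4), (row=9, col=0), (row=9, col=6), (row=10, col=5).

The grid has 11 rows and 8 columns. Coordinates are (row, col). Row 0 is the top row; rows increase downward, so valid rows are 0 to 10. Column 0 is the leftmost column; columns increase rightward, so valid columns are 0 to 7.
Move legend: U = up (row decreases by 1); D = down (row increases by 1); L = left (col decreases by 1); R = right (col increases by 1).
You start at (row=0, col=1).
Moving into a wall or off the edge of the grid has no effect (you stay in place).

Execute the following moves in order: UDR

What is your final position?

Answer: Final position: (row=1, col=2)

Derivation:
Start: (row=0, col=1)
  U (up): blocked, stay at (row=0, col=1)
  D (down): (row=0, col=1) -> (row=1, col=1)
  R (right): (row=1, col=1) -> (row=1, col=2)
Final: (row=1, col=2)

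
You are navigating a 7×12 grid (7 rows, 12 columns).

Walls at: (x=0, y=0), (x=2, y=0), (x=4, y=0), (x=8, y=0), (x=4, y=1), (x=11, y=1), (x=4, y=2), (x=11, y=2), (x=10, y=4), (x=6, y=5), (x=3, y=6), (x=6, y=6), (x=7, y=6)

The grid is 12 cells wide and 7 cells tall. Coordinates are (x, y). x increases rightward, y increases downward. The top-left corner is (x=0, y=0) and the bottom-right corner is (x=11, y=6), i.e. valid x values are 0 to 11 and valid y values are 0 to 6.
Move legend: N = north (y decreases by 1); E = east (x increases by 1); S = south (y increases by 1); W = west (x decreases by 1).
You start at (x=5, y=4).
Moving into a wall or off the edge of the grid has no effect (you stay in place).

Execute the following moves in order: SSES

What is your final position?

Start: (x=5, y=4)
  S (south): (x=5, y=4) -> (x=5, y=5)
  S (south): (x=5, y=5) -> (x=5, y=6)
  E (east): blocked, stay at (x=5, y=6)
  S (south): blocked, stay at (x=5, y=6)
Final: (x=5, y=6)

Answer: Final position: (x=5, y=6)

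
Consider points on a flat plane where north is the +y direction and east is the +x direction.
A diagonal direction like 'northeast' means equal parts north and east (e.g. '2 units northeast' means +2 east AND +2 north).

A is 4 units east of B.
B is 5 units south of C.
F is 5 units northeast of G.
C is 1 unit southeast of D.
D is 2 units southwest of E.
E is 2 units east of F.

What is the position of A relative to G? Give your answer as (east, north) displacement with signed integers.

Place G at the origin (east=0, north=0).
  F is 5 units northeast of G: delta (east=+5, north=+5); F at (east=5, north=5).
  E is 2 units east of F: delta (east=+2, north=+0); E at (east=7, north=5).
  D is 2 units southwest of E: delta (east=-2, north=-2); D at (east=5, north=3).
  C is 1 unit southeast of D: delta (east=+1, north=-1); C at (east=6, north=2).
  B is 5 units south of C: delta (east=+0, north=-5); B at (east=6, north=-3).
  A is 4 units east of B: delta (east=+4, north=+0); A at (east=10, north=-3).
Therefore A relative to G: (east=10, north=-3).

Answer: A is at (east=10, north=-3) relative to G.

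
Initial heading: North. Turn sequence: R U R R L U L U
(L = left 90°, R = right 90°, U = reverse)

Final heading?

Answer: Final heading: West

Derivation:
Start: North
  R (right (90° clockwise)) -> East
  U (U-turn (180°)) -> West
  R (right (90° clockwise)) -> North
  R (right (90° clockwise)) -> East
  L (left (90° counter-clockwise)) -> North
  U (U-turn (180°)) -> South
  L (left (90° counter-clockwise)) -> East
  U (U-turn (180°)) -> West
Final: West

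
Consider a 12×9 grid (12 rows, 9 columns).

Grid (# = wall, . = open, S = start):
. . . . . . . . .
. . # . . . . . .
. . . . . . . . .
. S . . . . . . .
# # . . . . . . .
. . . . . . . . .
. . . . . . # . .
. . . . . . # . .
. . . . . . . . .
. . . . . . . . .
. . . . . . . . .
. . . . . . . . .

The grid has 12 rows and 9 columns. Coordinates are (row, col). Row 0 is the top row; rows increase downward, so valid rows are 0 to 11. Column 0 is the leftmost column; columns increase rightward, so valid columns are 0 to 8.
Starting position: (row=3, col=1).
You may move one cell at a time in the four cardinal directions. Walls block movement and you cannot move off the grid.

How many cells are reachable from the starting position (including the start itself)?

BFS flood-fill from (row=3, col=1):
  Distance 0: (row=3, col=1)
  Distance 1: (row=2, col=1), (row=3, col=0), (row=3, col=2)
  Distance 2: (row=1, col=1), (row=2, col=0), (row=2, col=2), (row=3, col=3), (row=4, col=2)
  Distance 3: (row=0, col=1), (row=1, col=0), (row=2, col=3), (row=3, col=4), (row=4, col=3), (row=5, col=2)
  Distance 4: (row=0, col=0), (row=0, col=2), (row=1, col=3), (row=2, col=4), (row=3, col=5), (row=4, col=4), (row=5, col=1), (row=5, col=3), (row=6, col=2)
  Distance 5: (row=0, col=3), (row=1, col=4), (row=2, col=5), (row=3, col=6), (row=4, col=5), (row=5, col=0), (row=5, col=4), (row=6, col=1), (row=6, col=3), (row=7, col=2)
  Distance 6: (row=0, col=4), (row=1, col=5), (row=2, col=6), (row=3, col=7), (row=4, col=6), (row=5, col=5), (row=6, col=0), (row=6, col=4), (row=7, col=1), (row=7, col=3), (row=8, col=2)
  Distance 7: (row=0, col=5), (row=1, col=6), (row=2, col=7), (row=3, col=8), (row=4, col=7), (row=5, col=6), (row=6, col=5), (row=7, col=0), (row=7, col=4), (row=8, col=1), (row=8, col=3), (row=9, col=2)
  Distance 8: (row=0, col=6), (row=1, col=7), (row=2, col=8), (row=4, col=8), (row=5, col=7), (row=7, col=5), (row=8, col=0), (row=8, col=4), (row=9, col=1), (row=9, col=3), (row=10, col=2)
  Distance 9: (row=0, col=7), (row=1, col=8), (row=5, col=8), (row=6, col=7), (row=8, col=5), (row=9, col=0), (row=9, col=4), (row=10, col=1), (row=10, col=3), (row=11, col=2)
  Distance 10: (row=0, col=8), (row=6, col=8), (row=7, col=7), (row=8, col=6), (row=9, col=5), (row=10, col=0), (row=10, col=4), (row=11, col=1), (row=11, col=3)
  Distance 11: (row=7, col=8), (row=8, col=7), (row=9, col=6), (row=10, col=5), (row=11, col=0), (row=11, col=4)
  Distance 12: (row=8, col=8), (row=9, col=7), (row=10, col=6), (row=11, col=5)
  Distance 13: (row=9, col=8), (row=10, col=7), (row=11, col=6)
  Distance 14: (row=10, col=8), (row=11, col=7)
  Distance 15: (row=11, col=8)
Total reachable: 103 (grid has 103 open cells total)

Answer: Reachable cells: 103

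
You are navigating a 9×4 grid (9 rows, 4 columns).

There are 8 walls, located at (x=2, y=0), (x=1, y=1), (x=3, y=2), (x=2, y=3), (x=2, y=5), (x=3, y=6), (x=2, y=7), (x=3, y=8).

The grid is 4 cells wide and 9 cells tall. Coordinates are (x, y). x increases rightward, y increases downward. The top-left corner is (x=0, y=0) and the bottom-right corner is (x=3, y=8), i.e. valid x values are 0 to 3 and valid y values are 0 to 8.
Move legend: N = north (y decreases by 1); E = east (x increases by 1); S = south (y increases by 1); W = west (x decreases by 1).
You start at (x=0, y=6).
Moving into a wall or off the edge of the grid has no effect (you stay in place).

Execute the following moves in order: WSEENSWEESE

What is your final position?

Answer: Final position: (x=2, y=8)

Derivation:
Start: (x=0, y=6)
  W (west): blocked, stay at (x=0, y=6)
  S (south): (x=0, y=6) -> (x=0, y=7)
  E (east): (x=0, y=7) -> (x=1, y=7)
  E (east): blocked, stay at (x=1, y=7)
  N (north): (x=1, y=7) -> (x=1, y=6)
  S (south): (x=1, y=6) -> (x=1, y=7)
  W (west): (x=1, y=7) -> (x=0, y=7)
  E (east): (x=0, y=7) -> (x=1, y=7)
  E (east): blocked, stay at (x=1, y=7)
  S (south): (x=1, y=7) -> (x=1, y=8)
  E (east): (x=1, y=8) -> (x=2, y=8)
Final: (x=2, y=8)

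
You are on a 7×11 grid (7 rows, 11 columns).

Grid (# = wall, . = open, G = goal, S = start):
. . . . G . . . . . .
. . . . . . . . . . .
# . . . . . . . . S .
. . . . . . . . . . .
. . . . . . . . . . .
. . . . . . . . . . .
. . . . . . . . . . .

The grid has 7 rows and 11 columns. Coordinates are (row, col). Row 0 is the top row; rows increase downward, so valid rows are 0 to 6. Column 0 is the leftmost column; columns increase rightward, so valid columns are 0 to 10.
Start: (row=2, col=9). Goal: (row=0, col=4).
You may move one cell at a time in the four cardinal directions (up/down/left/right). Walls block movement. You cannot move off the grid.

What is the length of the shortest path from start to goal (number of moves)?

Answer: Shortest path length: 7

Derivation:
BFS from (row=2, col=9) until reaching (row=0, col=4):
  Distance 0: (row=2, col=9)
  Distance 1: (row=1, col=9), (row=2, col=8), (row=2, col=10), (row=3, col=9)
  Distance 2: (row=0, col=9), (row=1, col=8), (row=1, col=10), (row=2, col=7), (row=3, col=8), (row=3, col=10), (row=4, col=9)
  Distance 3: (row=0, col=8), (row=0, col=10), (row=1, col=7), (row=2, col=6), (row=3, col=7), (row=4, col=8), (row=4, col=10), (row=5, col=9)
  Distance 4: (row=0, col=7), (row=1, col=6), (row=2, col=5), (row=3, col=6), (row=4, col=7), (row=5, col=8), (row=5, col=10), (row=6, col=9)
  Distance 5: (row=0, col=6), (row=1, col=5), (row=2, col=4), (row=3, col=5), (row=4, col=6), (row=5, col=7), (row=6, col=8), (row=6, col=10)
  Distance 6: (row=0, col=5), (row=1, col=4), (row=2, col=3), (row=3, col=4), (row=4, col=5), (row=5, col=6), (row=6, col=7)
  Distance 7: (row=0, col=4), (row=1, col=3), (row=2, col=2), (row=3, col=3), (row=4, col=4), (row=5, col=5), (row=6, col=6)  <- goal reached here
One shortest path (7 moves): (row=2, col=9) -> (row=2, col=8) -> (row=2, col=7) -> (row=2, col=6) -> (row=2, col=5) -> (row=2, col=4) -> (row=1, col=4) -> (row=0, col=4)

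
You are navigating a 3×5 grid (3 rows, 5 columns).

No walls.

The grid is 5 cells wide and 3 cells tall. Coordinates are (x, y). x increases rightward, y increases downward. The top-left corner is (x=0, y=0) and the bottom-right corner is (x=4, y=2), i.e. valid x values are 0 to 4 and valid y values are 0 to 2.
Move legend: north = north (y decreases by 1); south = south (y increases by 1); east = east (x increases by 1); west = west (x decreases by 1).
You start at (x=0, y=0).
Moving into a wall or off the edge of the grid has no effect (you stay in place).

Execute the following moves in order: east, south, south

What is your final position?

Answer: Final position: (x=1, y=2)

Derivation:
Start: (x=0, y=0)
  east (east): (x=0, y=0) -> (x=1, y=0)
  south (south): (x=1, y=0) -> (x=1, y=1)
  south (south): (x=1, y=1) -> (x=1, y=2)
Final: (x=1, y=2)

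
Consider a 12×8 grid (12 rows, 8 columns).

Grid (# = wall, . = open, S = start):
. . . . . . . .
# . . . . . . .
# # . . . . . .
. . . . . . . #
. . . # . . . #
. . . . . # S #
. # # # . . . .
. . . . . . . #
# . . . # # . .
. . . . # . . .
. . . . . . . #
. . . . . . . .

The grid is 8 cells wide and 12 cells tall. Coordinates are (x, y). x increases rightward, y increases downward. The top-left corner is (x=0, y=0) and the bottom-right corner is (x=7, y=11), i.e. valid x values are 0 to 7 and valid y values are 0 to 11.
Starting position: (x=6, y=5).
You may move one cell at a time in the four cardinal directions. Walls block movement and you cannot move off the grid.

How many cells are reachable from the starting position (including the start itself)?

Answer: Reachable cells: 79

Derivation:
BFS flood-fill from (x=6, y=5):
  Distance 0: (x=6, y=5)
  Distance 1: (x=6, y=4), (x=6, y=6)
  Distance 2: (x=6, y=3), (x=5, y=4), (x=5, y=6), (x=7, y=6), (x=6, y=7)
  Distance 3: (x=6, y=2), (x=5, y=3), (x=4, y=4), (x=4, y=6), (x=5, y=7), (x=6, y=8)
  Distance 4: (x=6, y=1), (x=5, y=2), (x=7, y=2), (x=4, y=3), (x=4, y=5), (x=4, y=7), (x=7, y=8), (x=6, y=9)
  Distance 5: (x=6, y=0), (x=5, y=1), (x=7, y=1), (x=4, y=2), (x=3, y=3), (x=3, y=5), (x=3, y=7), (x=5, y=9), (x=7, y=9), (x=6, y=10)
  Distance 6: (x=5, y=0), (x=7, y=0), (x=4, y=1), (x=3, y=2), (x=2, y=3), (x=2, y=5), (x=2, y=7), (x=3, y=8), (x=5, y=10), (x=6, y=11)
  Distance 7: (x=4, y=0), (x=3, y=1), (x=2, y=2), (x=1, y=3), (x=2, y=4), (x=1, y=5), (x=1, y=7), (x=2, y=8), (x=3, y=9), (x=4, y=10), (x=5, y=11), (x=7, y=11)
  Distance 8: (x=3, y=0), (x=2, y=1), (x=0, y=3), (x=1, y=4), (x=0, y=5), (x=0, y=7), (x=1, y=8), (x=2, y=9), (x=3, y=10), (x=4, y=11)
  Distance 9: (x=2, y=0), (x=1, y=1), (x=0, y=4), (x=0, y=6), (x=1, y=9), (x=2, y=10), (x=3, y=11)
  Distance 10: (x=1, y=0), (x=0, y=9), (x=1, y=10), (x=2, y=11)
  Distance 11: (x=0, y=0), (x=0, y=10), (x=1, y=11)
  Distance 12: (x=0, y=11)
Total reachable: 79 (grid has 79 open cells total)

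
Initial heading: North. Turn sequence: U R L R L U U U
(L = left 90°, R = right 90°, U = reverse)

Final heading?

Start: North
  U (U-turn (180°)) -> South
  R (right (90° clockwise)) -> West
  L (left (90° counter-clockwise)) -> South
  R (right (90° clockwise)) -> West
  L (left (90° counter-clockwise)) -> South
  U (U-turn (180°)) -> North
  U (U-turn (180°)) -> South
  U (U-turn (180°)) -> North
Final: North

Answer: Final heading: North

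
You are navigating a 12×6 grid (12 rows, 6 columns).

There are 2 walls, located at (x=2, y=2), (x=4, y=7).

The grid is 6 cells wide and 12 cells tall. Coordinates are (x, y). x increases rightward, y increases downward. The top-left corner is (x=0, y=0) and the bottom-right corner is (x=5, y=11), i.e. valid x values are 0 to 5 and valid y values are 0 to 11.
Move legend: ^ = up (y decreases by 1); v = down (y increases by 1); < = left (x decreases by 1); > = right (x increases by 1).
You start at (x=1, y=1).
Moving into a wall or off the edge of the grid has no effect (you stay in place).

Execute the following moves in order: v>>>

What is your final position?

Answer: Final position: (x=1, y=2)

Derivation:
Start: (x=1, y=1)
  v (down): (x=1, y=1) -> (x=1, y=2)
  [×3]> (right): blocked, stay at (x=1, y=2)
Final: (x=1, y=2)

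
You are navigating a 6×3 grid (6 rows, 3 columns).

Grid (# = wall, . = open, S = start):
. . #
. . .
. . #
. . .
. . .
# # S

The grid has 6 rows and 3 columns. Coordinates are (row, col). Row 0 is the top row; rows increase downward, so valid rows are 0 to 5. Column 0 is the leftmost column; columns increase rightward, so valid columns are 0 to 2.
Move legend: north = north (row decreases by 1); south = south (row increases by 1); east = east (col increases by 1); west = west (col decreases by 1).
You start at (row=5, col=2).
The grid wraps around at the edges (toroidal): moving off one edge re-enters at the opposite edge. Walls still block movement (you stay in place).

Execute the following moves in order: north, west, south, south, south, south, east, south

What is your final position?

Answer: Final position: (row=5, col=2)

Derivation:
Start: (row=5, col=2)
  north (north): (row=5, col=2) -> (row=4, col=2)
  west (west): (row=4, col=2) -> (row=4, col=1)
  [×4]south (south): blocked, stay at (row=4, col=1)
  east (east): (row=4, col=1) -> (row=4, col=2)
  south (south): (row=4, col=2) -> (row=5, col=2)
Final: (row=5, col=2)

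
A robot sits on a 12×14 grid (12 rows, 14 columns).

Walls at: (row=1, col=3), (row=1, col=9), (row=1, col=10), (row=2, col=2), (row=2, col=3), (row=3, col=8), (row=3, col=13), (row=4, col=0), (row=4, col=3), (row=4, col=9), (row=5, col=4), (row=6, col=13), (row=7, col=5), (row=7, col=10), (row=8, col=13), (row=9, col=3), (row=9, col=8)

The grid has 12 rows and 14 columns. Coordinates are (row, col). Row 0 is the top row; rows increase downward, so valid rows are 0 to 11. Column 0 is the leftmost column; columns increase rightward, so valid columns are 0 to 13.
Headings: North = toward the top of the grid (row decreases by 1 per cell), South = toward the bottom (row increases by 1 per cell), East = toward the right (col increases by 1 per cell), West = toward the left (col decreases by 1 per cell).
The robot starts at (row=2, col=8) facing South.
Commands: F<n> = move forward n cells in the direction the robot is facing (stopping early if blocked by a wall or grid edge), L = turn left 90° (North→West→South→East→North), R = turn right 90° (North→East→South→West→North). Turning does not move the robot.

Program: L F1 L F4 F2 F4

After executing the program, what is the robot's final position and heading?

Answer: Final position: (row=2, col=9), facing North

Derivation:
Start: (row=2, col=8), facing South
  L: turn left, now facing East
  F1: move forward 1, now at (row=2, col=9)
  L: turn left, now facing North
  F4: move forward 0/4 (blocked), now at (row=2, col=9)
  F2: move forward 0/2 (blocked), now at (row=2, col=9)
  F4: move forward 0/4 (blocked), now at (row=2, col=9)
Final: (row=2, col=9), facing North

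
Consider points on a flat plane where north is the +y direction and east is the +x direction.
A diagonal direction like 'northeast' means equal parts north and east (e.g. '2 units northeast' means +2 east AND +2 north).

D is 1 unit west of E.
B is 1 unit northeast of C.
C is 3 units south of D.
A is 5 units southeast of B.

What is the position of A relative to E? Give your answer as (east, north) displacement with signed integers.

Answer: A is at (east=5, north=-7) relative to E.

Derivation:
Place E at the origin (east=0, north=0).
  D is 1 unit west of E: delta (east=-1, north=+0); D at (east=-1, north=0).
  C is 3 units south of D: delta (east=+0, north=-3); C at (east=-1, north=-3).
  B is 1 unit northeast of C: delta (east=+1, north=+1); B at (east=0, north=-2).
  A is 5 units southeast of B: delta (east=+5, north=-5); A at (east=5, north=-7).
Therefore A relative to E: (east=5, north=-7).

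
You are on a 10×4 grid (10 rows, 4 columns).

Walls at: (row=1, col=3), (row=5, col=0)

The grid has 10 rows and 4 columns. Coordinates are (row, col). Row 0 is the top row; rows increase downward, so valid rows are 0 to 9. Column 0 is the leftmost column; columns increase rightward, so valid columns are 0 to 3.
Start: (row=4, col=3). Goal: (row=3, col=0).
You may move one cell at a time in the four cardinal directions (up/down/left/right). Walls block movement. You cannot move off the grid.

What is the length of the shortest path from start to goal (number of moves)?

Answer: Shortest path length: 4

Derivation:
BFS from (row=4, col=3) until reaching (row=3, col=0):
  Distance 0: (row=4, col=3)
  Distance 1: (row=3, col=3), (row=4, col=2), (row=5, col=3)
  Distance 2: (row=2, col=3), (row=3, col=2), (row=4, col=1), (row=5, col=2), (row=6, col=3)
  Distance 3: (row=2, col=2), (row=3, col=1), (row=4, col=0), (row=5, col=1), (row=6, col=2), (row=7, col=3)
  Distance 4: (row=1, col=2), (row=2, col=1), (row=3, col=0), (row=6, col=1), (row=7, col=2), (row=8, col=3)  <- goal reached here
One shortest path (4 moves): (row=4, col=3) -> (row=4, col=2) -> (row=4, col=1) -> (row=4, col=0) -> (row=3, col=0)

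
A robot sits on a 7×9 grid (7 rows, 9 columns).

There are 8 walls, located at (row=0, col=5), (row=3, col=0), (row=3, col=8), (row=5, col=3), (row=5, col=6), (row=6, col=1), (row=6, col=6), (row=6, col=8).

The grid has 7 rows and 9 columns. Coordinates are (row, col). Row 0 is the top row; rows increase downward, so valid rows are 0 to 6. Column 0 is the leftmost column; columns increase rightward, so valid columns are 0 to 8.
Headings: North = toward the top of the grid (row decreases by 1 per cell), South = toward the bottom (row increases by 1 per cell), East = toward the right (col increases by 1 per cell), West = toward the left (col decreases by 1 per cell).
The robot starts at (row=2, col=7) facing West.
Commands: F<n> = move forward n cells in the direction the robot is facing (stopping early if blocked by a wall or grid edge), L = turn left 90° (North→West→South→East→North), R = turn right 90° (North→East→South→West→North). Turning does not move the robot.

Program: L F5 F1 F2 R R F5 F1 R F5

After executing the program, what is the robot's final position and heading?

Start: (row=2, col=7), facing West
  L: turn left, now facing South
  F5: move forward 4/5 (blocked), now at (row=6, col=7)
  F1: move forward 0/1 (blocked), now at (row=6, col=7)
  F2: move forward 0/2 (blocked), now at (row=6, col=7)
  R: turn right, now facing West
  R: turn right, now facing North
  F5: move forward 5, now at (row=1, col=7)
  F1: move forward 1, now at (row=0, col=7)
  R: turn right, now facing East
  F5: move forward 1/5 (blocked), now at (row=0, col=8)
Final: (row=0, col=8), facing East

Answer: Final position: (row=0, col=8), facing East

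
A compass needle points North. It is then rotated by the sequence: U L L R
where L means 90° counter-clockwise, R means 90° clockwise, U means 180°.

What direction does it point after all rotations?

Answer: Final heading: East

Derivation:
Start: North
  U (U-turn (180°)) -> South
  L (left (90° counter-clockwise)) -> East
  L (left (90° counter-clockwise)) -> North
  R (right (90° clockwise)) -> East
Final: East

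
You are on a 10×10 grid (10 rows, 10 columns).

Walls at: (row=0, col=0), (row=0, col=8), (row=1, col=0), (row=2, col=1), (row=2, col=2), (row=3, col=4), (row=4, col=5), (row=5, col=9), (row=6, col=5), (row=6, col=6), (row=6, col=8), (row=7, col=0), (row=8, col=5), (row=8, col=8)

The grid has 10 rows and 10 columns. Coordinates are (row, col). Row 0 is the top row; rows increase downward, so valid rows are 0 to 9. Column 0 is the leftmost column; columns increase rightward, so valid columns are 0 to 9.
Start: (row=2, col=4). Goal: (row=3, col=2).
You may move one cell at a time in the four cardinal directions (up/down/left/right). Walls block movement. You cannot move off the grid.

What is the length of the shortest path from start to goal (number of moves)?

BFS from (row=2, col=4) until reaching (row=3, col=2):
  Distance 0: (row=2, col=4)
  Distance 1: (row=1, col=4), (row=2, col=3), (row=2, col=5)
  Distance 2: (row=0, col=4), (row=1, col=3), (row=1, col=5), (row=2, col=6), (row=3, col=3), (row=3, col=5)
  Distance 3: (row=0, col=3), (row=0, col=5), (row=1, col=2), (row=1, col=6), (row=2, col=7), (row=3, col=2), (row=3, col=6), (row=4, col=3)  <- goal reached here
One shortest path (3 moves): (row=2, col=4) -> (row=2, col=3) -> (row=3, col=3) -> (row=3, col=2)

Answer: Shortest path length: 3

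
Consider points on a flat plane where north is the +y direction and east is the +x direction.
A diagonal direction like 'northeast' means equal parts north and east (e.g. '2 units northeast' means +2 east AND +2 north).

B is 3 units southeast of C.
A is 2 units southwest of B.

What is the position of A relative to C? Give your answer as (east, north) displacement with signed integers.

Answer: A is at (east=1, north=-5) relative to C.

Derivation:
Place C at the origin (east=0, north=0).
  B is 3 units southeast of C: delta (east=+3, north=-3); B at (east=3, north=-3).
  A is 2 units southwest of B: delta (east=-2, north=-2); A at (east=1, north=-5).
Therefore A relative to C: (east=1, north=-5).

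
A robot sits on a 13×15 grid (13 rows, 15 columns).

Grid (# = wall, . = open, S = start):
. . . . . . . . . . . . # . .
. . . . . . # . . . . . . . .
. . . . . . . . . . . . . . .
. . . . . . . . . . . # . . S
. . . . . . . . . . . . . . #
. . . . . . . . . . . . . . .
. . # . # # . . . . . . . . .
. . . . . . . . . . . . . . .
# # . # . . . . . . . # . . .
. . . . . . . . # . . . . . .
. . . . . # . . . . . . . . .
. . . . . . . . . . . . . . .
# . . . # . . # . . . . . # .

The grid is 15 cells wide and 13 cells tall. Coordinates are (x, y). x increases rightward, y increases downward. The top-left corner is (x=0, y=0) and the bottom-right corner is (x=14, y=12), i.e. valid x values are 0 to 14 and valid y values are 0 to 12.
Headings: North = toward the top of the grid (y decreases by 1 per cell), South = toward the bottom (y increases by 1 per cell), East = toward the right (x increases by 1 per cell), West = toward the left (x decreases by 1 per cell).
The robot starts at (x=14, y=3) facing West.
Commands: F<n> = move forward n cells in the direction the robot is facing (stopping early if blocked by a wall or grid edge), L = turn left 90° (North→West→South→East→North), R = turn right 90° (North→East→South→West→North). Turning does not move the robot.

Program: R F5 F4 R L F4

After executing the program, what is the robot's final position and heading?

Answer: Final position: (x=14, y=0), facing North

Derivation:
Start: (x=14, y=3), facing West
  R: turn right, now facing North
  F5: move forward 3/5 (blocked), now at (x=14, y=0)
  F4: move forward 0/4 (blocked), now at (x=14, y=0)
  R: turn right, now facing East
  L: turn left, now facing North
  F4: move forward 0/4 (blocked), now at (x=14, y=0)
Final: (x=14, y=0), facing North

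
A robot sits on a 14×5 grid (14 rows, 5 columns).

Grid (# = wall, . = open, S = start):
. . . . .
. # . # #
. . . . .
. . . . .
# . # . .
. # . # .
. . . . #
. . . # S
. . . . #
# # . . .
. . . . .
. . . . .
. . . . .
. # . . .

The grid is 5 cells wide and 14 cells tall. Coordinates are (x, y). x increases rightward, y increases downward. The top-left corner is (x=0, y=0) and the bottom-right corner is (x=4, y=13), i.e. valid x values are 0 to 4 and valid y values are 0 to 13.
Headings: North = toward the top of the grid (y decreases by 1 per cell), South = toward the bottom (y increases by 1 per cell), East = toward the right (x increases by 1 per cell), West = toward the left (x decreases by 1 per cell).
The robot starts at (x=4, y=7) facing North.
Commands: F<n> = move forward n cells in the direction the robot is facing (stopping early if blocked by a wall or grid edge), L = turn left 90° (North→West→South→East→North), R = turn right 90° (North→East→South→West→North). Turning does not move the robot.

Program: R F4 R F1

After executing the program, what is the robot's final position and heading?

Answer: Final position: (x=4, y=7), facing South

Derivation:
Start: (x=4, y=7), facing North
  R: turn right, now facing East
  F4: move forward 0/4 (blocked), now at (x=4, y=7)
  R: turn right, now facing South
  F1: move forward 0/1 (blocked), now at (x=4, y=7)
Final: (x=4, y=7), facing South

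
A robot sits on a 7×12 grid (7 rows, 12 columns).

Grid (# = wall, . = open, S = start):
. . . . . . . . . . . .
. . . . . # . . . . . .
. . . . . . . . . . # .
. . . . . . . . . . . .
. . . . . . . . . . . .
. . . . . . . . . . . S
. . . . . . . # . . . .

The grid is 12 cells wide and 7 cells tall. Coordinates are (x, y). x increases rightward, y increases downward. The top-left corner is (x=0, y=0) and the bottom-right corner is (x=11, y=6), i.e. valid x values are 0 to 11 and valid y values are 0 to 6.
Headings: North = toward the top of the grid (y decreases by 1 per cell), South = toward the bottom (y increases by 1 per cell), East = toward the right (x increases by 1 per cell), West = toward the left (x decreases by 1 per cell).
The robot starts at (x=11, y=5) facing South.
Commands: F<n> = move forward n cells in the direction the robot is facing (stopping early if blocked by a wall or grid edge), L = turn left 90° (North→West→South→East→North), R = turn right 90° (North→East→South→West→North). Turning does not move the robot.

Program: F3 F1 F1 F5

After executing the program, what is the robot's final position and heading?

Answer: Final position: (x=11, y=6), facing South

Derivation:
Start: (x=11, y=5), facing South
  F3: move forward 1/3 (blocked), now at (x=11, y=6)
  F1: move forward 0/1 (blocked), now at (x=11, y=6)
  F1: move forward 0/1 (blocked), now at (x=11, y=6)
  F5: move forward 0/5 (blocked), now at (x=11, y=6)
Final: (x=11, y=6), facing South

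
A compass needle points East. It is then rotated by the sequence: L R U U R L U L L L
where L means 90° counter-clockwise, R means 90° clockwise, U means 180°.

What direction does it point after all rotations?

Answer: Final heading: North

Derivation:
Start: East
  L (left (90° counter-clockwise)) -> North
  R (right (90° clockwise)) -> East
  U (U-turn (180°)) -> West
  U (U-turn (180°)) -> East
  R (right (90° clockwise)) -> South
  L (left (90° counter-clockwise)) -> East
  U (U-turn (180°)) -> West
  L (left (90° counter-clockwise)) -> South
  L (left (90° counter-clockwise)) -> East
  L (left (90° counter-clockwise)) -> North
Final: North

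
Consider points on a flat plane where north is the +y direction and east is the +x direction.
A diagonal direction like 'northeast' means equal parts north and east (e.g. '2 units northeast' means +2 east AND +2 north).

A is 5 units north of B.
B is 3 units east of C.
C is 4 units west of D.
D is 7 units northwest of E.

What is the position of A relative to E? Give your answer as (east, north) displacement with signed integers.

Place E at the origin (east=0, north=0).
  D is 7 units northwest of E: delta (east=-7, north=+7); D at (east=-7, north=7).
  C is 4 units west of D: delta (east=-4, north=+0); C at (east=-11, north=7).
  B is 3 units east of C: delta (east=+3, north=+0); B at (east=-8, north=7).
  A is 5 units north of B: delta (east=+0, north=+5); A at (east=-8, north=12).
Therefore A relative to E: (east=-8, north=12).

Answer: A is at (east=-8, north=12) relative to E.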